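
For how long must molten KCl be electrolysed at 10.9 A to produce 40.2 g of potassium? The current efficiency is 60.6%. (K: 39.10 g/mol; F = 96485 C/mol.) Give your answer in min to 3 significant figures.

n(K) = 40.2 / 39.10 = 1.028 mol
K⁺ + e⁻ → K, so n(e⁻) = 1.028 mol
Q = 1.028 × 96485 / 0.606 = 1.637×10^5 C
t = Q / I = 1.637×10^5 / 10.9 = 15020 s = 250 min

250 min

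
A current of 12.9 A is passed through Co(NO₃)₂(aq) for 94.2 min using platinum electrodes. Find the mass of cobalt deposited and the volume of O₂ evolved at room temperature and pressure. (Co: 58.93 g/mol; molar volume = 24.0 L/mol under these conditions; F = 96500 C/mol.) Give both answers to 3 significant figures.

Q = 12.9 × 5652 = 72910 C; n(e⁻) = 72910 / 96500 = 0.7555 mol
Cathode: Co²⁺ + 2e⁻ → Co → n(Co) = 0.7555/2 = 0.3778 mol → 22.3 g
Anode: 2H₂O → O₂ + 4H⁺ + 4e⁻ → n(O₂) = 0.7555/4 = 0.1889 mol → 4.53 L

22.3 g Co; 4.53 L O₂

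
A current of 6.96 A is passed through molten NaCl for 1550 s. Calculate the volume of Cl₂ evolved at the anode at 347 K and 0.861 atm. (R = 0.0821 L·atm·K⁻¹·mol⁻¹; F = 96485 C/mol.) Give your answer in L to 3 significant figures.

1.85 L

Q = It = 6.96 × 1550 = 10790 C
Moles of electrons = 10790 / 96485 = 0.1118 mol
2Cl⁻ → Cl₂ + 2e⁻, so n(Cl₂) = 0.1118 / 2 = 0.05590 mol
V = nRT/P = 0.05590 × 0.0821 × 347 / 0.861 = 1.850 L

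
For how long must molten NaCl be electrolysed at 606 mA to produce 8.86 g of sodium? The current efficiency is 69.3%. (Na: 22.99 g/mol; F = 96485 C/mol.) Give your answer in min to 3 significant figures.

1480 min

n(Na) = 8.86 / 22.99 = 0.3854 mol
Na⁺ + e⁻ → Na, so n(e⁻) = 0.3854 mol
Q = 0.3854 × 96485 / 0.693 = 53660 C
t = Q / I = 53660 / 0.606 = 88550 s = 1480 min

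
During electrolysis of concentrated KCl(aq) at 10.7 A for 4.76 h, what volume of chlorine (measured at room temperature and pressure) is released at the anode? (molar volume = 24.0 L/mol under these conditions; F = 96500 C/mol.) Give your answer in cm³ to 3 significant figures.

22800 cm³

Q = 10.7 A × 17136 s = 1.834×10^5 C
n(e⁻) = Q/F = 1.834×10^5/96500 = 1.901 mol
2Cl⁻ → Cl₂ + 2e⁻, so n(Cl₂) = 1.901 / 2 = 0.9505 mol
V = 0.9505 × 24.0 = 22.81 L
= 22800 cm³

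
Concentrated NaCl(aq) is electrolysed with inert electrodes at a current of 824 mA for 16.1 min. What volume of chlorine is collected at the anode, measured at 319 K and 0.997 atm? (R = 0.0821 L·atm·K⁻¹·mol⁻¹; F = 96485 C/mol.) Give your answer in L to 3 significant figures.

0.108 L

Q = 0.824 A × 966 s = 796.0 C
Moles of electrons = 796.0 / 96485 = 0.008250 mol
2Cl⁻ → Cl₂ + 2e⁻, so n(Cl₂) = 0.008250 / 2 = 0.004125 mol
V = nRT/P = 0.004125 × 0.0821 × 319 / 0.997 = 0.1084 L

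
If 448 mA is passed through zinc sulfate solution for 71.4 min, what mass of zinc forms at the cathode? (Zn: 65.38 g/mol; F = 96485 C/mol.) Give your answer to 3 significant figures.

Charge passed = 0.448 × 4284 = 1919 C
n(e⁻) = 1919 / 96485 = 0.01989 mol
Zn²⁺ + 2e⁻ → Zn, so n(Zn) = 0.01989 / 2 = 0.009945 mol
m = 0.009945 × 65.38 = 0.650 g

0.650 g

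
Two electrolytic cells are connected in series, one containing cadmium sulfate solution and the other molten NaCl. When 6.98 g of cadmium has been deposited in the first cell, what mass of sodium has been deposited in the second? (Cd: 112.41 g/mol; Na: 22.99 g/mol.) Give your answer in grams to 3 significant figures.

n(Cd) = 6.98 / 112.41 = 0.06209 mol
Cd²⁺ + 2e⁻ → Cd, so n(e⁻) = 2 × 0.06209 = 0.1242 mol
In series, the same 0.1242 mol of electrons flows through the second cell.
Na⁺ + e⁻ → Na, so n(Na) = 0.1242 mol
m(Na) = 0.1242 × 22.99 = 2.86 g

2.86 g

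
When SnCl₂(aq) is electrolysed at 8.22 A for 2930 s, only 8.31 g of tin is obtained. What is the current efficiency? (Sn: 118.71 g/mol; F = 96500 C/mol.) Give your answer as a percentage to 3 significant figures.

56.1%

Q = 8.22 × 2930 = 24080 C
n(e⁻) = 24080 / 96500 = 0.2495 mol
Sn²⁺ + 2e⁻ → Sn, so theoretical n(Sn) = 0.1248 mol → 14.82 g
Efficiency = 8.31 / 14.82 = 0.5607 = 56.1%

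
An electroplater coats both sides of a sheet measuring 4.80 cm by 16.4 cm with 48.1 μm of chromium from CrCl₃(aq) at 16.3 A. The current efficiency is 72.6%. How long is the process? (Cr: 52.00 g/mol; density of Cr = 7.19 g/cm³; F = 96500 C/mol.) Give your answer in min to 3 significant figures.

42.7 min

Plated area = 2 × 4.80 × 16.4 = 157.4 cm²
Volume = 157.4 × 48.1×10⁻⁴ cm = 0.7571 cm³
m(Cr) = 0.7571 × 7.19 = 5.444 g
n(Cr) = 5.444 / 52.00 = 0.1047 mol; n(e⁻) = 3 × 0.1047 = 0.3141 mol
Q = 0.3141 × 96500 / 0.726 = 41750 C
t = 41750 / 16.3 = 2561 s = 42.7 min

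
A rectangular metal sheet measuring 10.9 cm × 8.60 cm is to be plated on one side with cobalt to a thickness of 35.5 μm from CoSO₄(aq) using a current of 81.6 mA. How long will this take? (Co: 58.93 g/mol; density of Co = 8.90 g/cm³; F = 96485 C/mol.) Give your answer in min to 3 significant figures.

1980 min

Plated area = 10.9 × 8.60 = 93.74 cm²
Volume = 93.74 × 35.5×10⁻⁴ cm = 0.3328 cm³
m(Co) = 0.3328 × 8.90 = 2.962 g
n(Co) = 2.962 / 58.93 = 0.05026 mol; n(e⁻) = 2 × 0.05026 = 0.1005 mol
Q = 0.1005 × 96485 = 9697 C
t = 9697 / 0.0816 = 1.188×10^5 s = 1980 min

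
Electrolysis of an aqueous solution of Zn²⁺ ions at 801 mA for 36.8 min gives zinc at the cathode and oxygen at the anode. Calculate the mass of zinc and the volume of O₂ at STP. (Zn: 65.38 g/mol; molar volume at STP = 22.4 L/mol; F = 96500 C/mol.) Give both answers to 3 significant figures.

Q = 0.801 × 2208 = 1769 C; n(e⁻) = 1769 / 96500 = 0.01833 mol
Cathode: Zn²⁺ + 2e⁻ → Zn → n(Zn) = 0.01833/2 = 0.009165 mol → 0.599 g
Anode: 2H₂O → O₂ + 4H⁺ + 4e⁻ → n(O₂) = 0.01833/4 = 0.004583 mol → 0.103 L

0.599 g Zn; 0.103 L O₂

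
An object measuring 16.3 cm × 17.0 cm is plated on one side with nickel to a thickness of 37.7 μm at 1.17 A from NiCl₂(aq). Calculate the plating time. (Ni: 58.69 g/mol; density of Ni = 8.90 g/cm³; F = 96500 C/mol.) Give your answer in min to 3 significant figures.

436 min

Plated area = 16.3 × 17.0 = 277.1 cm²
Volume = 277.1 × 37.7×10⁻⁴ cm = 1.045 cm³
m(Ni) = 1.045 × 8.90 = 9.301 g
n(Ni) = 9.301 / 58.69 = 0.1585 mol; n(e⁻) = 2 × 0.1585 = 0.3170 mol
Q = 0.3170 × 96500 = 30590 C
t = 30590 / 1.17 = 26150 s = 436 min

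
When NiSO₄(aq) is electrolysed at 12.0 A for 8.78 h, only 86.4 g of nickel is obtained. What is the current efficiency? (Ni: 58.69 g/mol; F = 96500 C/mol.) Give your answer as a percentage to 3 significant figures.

74.9%

Q = 12.0 × 31608 = 3.793×10^5 C
n(e⁻) = 3.793×10^5 / 96500 = 3.931 mol
Ni²⁺ + 2e⁻ → Ni, so theoretical n(Ni) = 1.966 mol → 115.4 g
Efficiency = 86.4 / 115.4 = 0.7487 = 74.9%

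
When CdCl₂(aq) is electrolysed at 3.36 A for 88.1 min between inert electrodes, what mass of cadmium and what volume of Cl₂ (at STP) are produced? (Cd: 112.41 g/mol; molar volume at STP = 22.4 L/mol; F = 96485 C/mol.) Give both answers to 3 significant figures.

Q = 3.36 × 5286 = 17760 C; n(e⁻) = 17760 / 96485 = 0.1841 mol
Cathode: Cd²⁺ + 2e⁻ → Cd → n(Cd) = 0.1841/2 = 0.09205 mol → 10.3 g
Anode: 2Cl⁻ → Cl₂ + 2e⁻ → n(Cl₂) = 0.1841/2 = 0.09205 mol → 2.06 L

10.3 g Cd; 2.06 L Cl₂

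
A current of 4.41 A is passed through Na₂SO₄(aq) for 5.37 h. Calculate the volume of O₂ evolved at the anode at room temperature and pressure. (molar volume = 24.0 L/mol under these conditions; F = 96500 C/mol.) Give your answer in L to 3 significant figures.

5.30 L

Charge passed = 4.41 × 19332 = 85250 C
Moles of electrons = 85250 / 96500 = 0.8834 mol
2H₂O → O₂ + 4H⁺ + 4e⁻, so n(O₂) = 0.8834 / 4 = 0.2209 mol
V = 0.2209 × 24.0 = 5.302 L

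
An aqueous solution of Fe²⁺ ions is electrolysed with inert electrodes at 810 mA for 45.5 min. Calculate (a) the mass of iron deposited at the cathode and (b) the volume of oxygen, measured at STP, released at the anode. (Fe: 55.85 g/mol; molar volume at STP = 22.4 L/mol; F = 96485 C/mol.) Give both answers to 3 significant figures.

0.640 g Fe; 0.128 L O₂

Q = 0.810 × 2730 = 2211 C; n(e⁻) = 2211 / 96485 = 0.02292 mol
Cathode: Fe²⁺ + 2e⁻ → Fe → n(Fe) = 0.02292/2 = 0.01146 mol → 0.640 g
Anode: 2H₂O → O₂ + 4H⁺ + 4e⁻ → n(O₂) = 0.02292/4 = 0.005730 mol → 0.128 L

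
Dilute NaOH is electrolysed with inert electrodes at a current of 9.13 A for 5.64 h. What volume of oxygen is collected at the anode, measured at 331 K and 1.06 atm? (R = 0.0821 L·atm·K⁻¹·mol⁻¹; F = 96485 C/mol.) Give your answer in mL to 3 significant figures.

12300 mL

Q = 9.13 A × 20304 s = 1.854×10^5 C
Moles of electrons = 1.854×10^5 / 96485 = 1.922 mol
2H₂O → O₂ + 4H⁺ + 4e⁻, so n(O₂) = 1.922 / 4 = 0.4805 mol
V = nRT/P = 0.4805 × 0.0821 × 331 / 1.06 = 12.32 L
= 12300 mL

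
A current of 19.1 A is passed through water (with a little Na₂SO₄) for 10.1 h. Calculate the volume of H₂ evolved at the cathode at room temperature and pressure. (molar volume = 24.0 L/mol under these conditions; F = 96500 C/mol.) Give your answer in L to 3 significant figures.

86.4 L

Charge passed = 19.1 × 36360 = 6.945×10^5 C
Moles of electrons = 6.945×10^5 / 96500 = 7.197 mol
2H⁺ + 2e⁻ → H₂, so n(H₂) = 7.197 / 2 = 3.599 mol
V = 3.599 × 24.0 = 86.38 L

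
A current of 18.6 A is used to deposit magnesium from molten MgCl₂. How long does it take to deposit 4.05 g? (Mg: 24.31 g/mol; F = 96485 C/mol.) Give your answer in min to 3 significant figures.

28.8 min

n(Mg) = 4.05 / 24.31 = 0.1666 mol
Mg²⁺ + 2e⁻ → Mg, so n(e⁻) = 2 × 0.1666 = 0.3332 mol
Q = 0.3332 × 96485 = 32150 C
t = Q / I = 32150 / 18.6 = 1728 s = 28.8 min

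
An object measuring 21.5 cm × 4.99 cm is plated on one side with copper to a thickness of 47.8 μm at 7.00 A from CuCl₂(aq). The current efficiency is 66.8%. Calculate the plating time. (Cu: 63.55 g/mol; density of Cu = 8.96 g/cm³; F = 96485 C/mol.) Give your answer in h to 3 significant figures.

0.829 h

Plated area = 21.5 × 4.99 = 107.3 cm²
Volume = 107.3 × 47.8×10⁻⁴ cm = 0.5129 cm³
m(Cu) = 0.5129 × 8.96 = 4.596 g
n(Cu) = 4.596 / 63.55 = 0.07232 mol; n(e⁻) = 2 × 0.07232 = 0.1446 mol
Q = 0.1446 × 96485 / 0.668 = 20890 C
t = 20890 / 7.00 = 2984 s = 0.829 h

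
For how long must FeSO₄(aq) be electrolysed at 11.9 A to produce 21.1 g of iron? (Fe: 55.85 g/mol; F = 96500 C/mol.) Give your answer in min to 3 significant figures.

102 min

n(Fe) = 21.1 / 55.85 = 0.3778 mol
Fe²⁺ + 2e⁻ → Fe, so n(e⁻) = 2 × 0.3778 = 0.7556 mol
Q = 0.7556 × 96500 = 72920 C
t = Q / I = 72920 / 11.9 = 6128 s = 102 min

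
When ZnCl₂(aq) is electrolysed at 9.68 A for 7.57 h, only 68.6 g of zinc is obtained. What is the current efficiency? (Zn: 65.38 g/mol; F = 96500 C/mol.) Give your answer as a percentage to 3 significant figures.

76.8%

Q = 9.68 × 27252 = 2.638×10^5 C
n(e⁻) = 2.638×10^5 / 96500 = 2.734 mol
Zn²⁺ + 2e⁻ → Zn, so theoretical n(Zn) = 1.367 mol → 89.37 g
Efficiency = 68.6 / 89.37 = 0.7676 = 76.8%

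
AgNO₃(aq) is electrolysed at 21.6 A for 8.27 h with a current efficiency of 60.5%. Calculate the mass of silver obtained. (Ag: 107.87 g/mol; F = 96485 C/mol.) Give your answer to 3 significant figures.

435 g

Q = 21.6 × 29772 = 6.431×10^5 C
n(e⁻) = 6.431×10^5 / 96485 = 6.665 mol
Ag⁺ + e⁻ → Ag, so theoretical m(Ag) = 6.665 × 107.87 = 719.0 g
Actual mass = 60.5% × 719.0 = 435 g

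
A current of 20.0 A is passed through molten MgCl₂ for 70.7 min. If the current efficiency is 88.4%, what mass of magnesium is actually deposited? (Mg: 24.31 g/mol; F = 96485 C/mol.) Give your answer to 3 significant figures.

Q = 20.0 × 4242 = 84840 C
n(e⁻) = 84840 / 96485 = 0.8793 mol
Mg²⁺ + 2e⁻ → Mg, so theoretical m(Mg) = 0.4397 × 24.31 = 10.69 g
Actual mass = 88.4% × 10.69 = 9.45 g

9.45 g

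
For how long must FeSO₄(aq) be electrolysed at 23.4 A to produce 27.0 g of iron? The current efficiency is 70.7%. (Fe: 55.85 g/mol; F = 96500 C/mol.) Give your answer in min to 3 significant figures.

94.0 min

n(Fe) = 27.0 / 55.85 = 0.4834 mol
Fe²⁺ + 2e⁻ → Fe, so n(e⁻) = 2 × 0.4834 = 0.9668 mol
Q = 0.9668 × 96500 / 0.707 = 1.320×10^5 C
t = Q / I = 1.320×10^5 / 23.4 = 5641 s = 94.0 min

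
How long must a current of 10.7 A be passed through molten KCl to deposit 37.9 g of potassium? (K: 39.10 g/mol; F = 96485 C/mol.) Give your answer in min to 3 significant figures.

146 min

n(K) = 37.9 / 39.10 = 0.9693 mol
K⁺ + e⁻ → K, so n(e⁻) = 0.9693 mol
Q = 0.9693 × 96485 = 93520 C
t = Q / I = 93520 / 10.7 = 8740 s = 146 min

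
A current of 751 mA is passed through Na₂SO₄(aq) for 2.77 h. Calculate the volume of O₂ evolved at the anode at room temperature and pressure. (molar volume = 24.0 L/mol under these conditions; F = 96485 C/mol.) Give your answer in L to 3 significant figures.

Q = It = 0.751 × 9972 = 7489 C
n(e⁻) = Q/F = 7489/96485 = 0.07762 mol
2H₂O → O₂ + 4H⁺ + 4e⁻, so n(O₂) = 0.07762 / 4 = 0.01941 mol
V = 0.01941 × 24.0 = 0.4658 L

0.466 L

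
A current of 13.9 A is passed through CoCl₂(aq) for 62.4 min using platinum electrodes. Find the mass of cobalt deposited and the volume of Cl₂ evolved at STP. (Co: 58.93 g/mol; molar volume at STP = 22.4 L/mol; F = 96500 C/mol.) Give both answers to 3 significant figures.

Q = 13.9 × 3744 = 52040 C; n(e⁻) = 52040 / 96500 = 0.5393 mol
Cathode: Co²⁺ + 2e⁻ → Co → n(Co) = 0.5393/2 = 0.2697 mol → 15.9 g
Anode: 2Cl⁻ → Cl₂ + 2e⁻ → n(Cl₂) = 0.5393/2 = 0.2697 mol → 6.04 L

15.9 g Co; 6.04 L Cl₂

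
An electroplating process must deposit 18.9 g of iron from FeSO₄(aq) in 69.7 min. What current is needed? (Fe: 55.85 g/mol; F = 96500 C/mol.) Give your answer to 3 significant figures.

n(Fe) = 18.9 / 55.85 = 0.3384 mol
Fe²⁺ + 2e⁻ → Fe, so n(e⁻) = 2 × 0.3384 = 0.6768 mol
Q = 0.6768 × 96500 = 65310 C
I = Q / t = 65310 / 4182 s = 15.6 A

15.6 A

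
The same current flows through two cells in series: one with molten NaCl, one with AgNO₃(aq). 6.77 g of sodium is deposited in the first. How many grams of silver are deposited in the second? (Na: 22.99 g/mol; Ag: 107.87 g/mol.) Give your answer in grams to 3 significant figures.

n(Na) = 6.77 / 22.99 = 0.2945 mol
Na⁺ + e⁻ → Na, so n(e⁻) = 0.2945 mol
Since the cells are in series, n(e⁻) in the Ag cell is also 0.2945 mol.
Ag⁺ + e⁻ → Ag, so n(Ag) = 0.2945 mol
m(Ag) = 0.2945 × 107.87 = 31.8 g

31.8 g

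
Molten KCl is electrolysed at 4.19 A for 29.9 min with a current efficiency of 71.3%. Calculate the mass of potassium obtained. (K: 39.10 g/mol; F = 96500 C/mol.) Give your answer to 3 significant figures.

2.17 g

Q = 4.19 × 1794 = 7517 C
n(e⁻) = 7517 / 96500 = 0.07790 mol
K⁺ + e⁻ → K, so theoretical m(K) = 0.07790 × 39.10 = 3.046 g
Actual mass = 71.3% × 3.046 = 2.17 g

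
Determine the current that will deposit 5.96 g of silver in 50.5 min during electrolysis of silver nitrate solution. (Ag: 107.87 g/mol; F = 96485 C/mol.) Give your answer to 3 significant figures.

n(Ag) = 5.96 / 107.87 = 0.05525 mol
Ag⁺ + e⁻ → Ag, so n(e⁻) = 0.05525 mol
Q = 0.05525 × 96485 = 5331 C
I = Q / t = 5331 / 3030 s = 1.76 A

1.76 A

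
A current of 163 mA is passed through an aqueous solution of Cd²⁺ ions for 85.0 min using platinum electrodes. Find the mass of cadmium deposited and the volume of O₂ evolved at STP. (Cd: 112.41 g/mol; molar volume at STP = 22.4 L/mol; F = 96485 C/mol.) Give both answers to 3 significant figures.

0.484 g Cd; 0.0482 L O₂

Q = 0.163 × 5100 = 831.3 C; n(e⁻) = 831.3 / 96485 = 0.008616 mol
Cathode: Cd²⁺ + 2e⁻ → Cd → n(Cd) = 0.008616/2 = 0.004308 mol → 0.484 g
Anode: 2H₂O → O₂ + 4H⁺ + 4e⁻ → n(O₂) = 0.008616/4 = 0.002154 mol → 0.0482 L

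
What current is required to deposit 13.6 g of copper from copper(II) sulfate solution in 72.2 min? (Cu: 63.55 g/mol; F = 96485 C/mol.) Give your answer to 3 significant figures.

9.53 A

n(Cu) = 13.6 / 63.55 = 0.2140 mol
Cu²⁺ + 2e⁻ → Cu, so n(e⁻) = 2 × 0.2140 = 0.4280 mol
Q = 0.4280 × 96485 = 41300 C
I = Q / t = 41300 / 4332 s = 9.53 A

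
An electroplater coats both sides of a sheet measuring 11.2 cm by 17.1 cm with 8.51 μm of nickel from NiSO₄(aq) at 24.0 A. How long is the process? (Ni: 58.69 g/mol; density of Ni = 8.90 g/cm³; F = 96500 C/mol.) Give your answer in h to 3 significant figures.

Plated area = 2 × 11.2 × 17.1 = 383.0 cm²
Volume = 383.0 × 8.51×10⁻⁴ cm = 0.3259 cm³
m(Ni) = 0.3259 × 8.90 = 2.901 g
n(Ni) = 2.901 / 58.69 = 0.04943 mol; n(e⁻) = 2 × 0.04943 = 0.09886 mol
Q = 0.09886 × 96500 = 9540 C
t = 9540 / 24.0 = 397.5 s = 0.110 h

0.110 h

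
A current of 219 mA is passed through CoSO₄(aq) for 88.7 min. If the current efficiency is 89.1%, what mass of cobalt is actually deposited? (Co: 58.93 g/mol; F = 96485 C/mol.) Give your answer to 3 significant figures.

0.317 g

Q = 0.219 × 5322 = 1166 C
n(e⁻) = 1166 / 96485 = 0.01208 mol
Co²⁺ + 2e⁻ → Co, so theoretical m(Co) = 0.006040 × 58.93 = 0.3559 g
Actual mass = 89.1% × 0.3559 = 0.317 g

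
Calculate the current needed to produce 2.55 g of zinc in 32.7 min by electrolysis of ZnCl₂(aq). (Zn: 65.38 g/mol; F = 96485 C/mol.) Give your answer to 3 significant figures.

n(Zn) = 2.55 / 65.38 = 0.03900 mol
Zn²⁺ + 2e⁻ → Zn, so n(e⁻) = 2 × 0.03900 = 0.07800 mol
Q = 0.07800 × 96485 = 7526 C
I = Q / t = 7526 / 1962 s = 3.84 A

3.84 A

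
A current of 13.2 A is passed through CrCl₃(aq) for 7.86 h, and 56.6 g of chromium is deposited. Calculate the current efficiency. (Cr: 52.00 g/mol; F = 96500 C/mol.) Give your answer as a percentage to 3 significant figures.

Q = 13.2 × 28296 = 3.735×10^5 C
n(e⁻) = 3.735×10^5 / 96500 = 3.870 mol
Cr³⁺ + 3e⁻ → Cr, so theoretical n(Cr) = 1.290 mol → 67.08 g
Efficiency = 56.6 / 67.08 = 0.8438 = 84.4%

84.4%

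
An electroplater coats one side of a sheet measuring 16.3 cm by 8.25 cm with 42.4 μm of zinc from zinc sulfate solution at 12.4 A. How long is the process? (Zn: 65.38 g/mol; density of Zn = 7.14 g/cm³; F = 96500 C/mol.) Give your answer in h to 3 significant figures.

0.269 h

Plated area = 16.3 × 8.25 = 134.5 cm²
Volume = 134.5 × 42.4×10⁻⁴ cm = 0.5703 cm³
m(Zn) = 0.5703 × 7.14 = 4.072 g
n(Zn) = 4.072 / 65.38 = 0.06228 mol; n(e⁻) = 2 × 0.06228 = 0.1246 mol
Q = 0.1246 × 96500 = 12020 C
t = 12020 / 12.4 = 969.4 s = 0.269 h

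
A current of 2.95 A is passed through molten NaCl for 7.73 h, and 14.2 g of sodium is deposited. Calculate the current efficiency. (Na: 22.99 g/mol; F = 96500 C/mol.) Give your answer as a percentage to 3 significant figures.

72.6%

Q = 2.95 × 27828 = 82090 C
n(e⁻) = 82090 / 96500 = 0.8507 mol
Na⁺ + e⁻ → Na, so theoretical n(Na) = 0.8507 mol → 19.56 g
Efficiency = 14.2 / 19.56 = 0.7260 = 72.6%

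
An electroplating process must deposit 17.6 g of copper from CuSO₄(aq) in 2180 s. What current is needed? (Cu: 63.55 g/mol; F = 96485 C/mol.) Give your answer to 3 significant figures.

24.5 A

n(Cu) = 17.6 / 63.55 = 0.2769 mol
Cu²⁺ + 2e⁻ → Cu, so n(e⁻) = 2 × 0.2769 = 0.5538 mol
Q = 0.5538 × 96485 = 53430 C
I = Q / t = 53430 / 2180 s = 24.5 A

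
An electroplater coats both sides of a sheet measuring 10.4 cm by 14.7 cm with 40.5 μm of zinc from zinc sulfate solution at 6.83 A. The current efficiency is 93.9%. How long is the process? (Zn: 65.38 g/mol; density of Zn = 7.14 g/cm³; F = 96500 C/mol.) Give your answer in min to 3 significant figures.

Plated area = 2 × 10.4 × 14.7 = 305.8 cm²
Volume = 305.8 × 40.5×10⁻⁴ cm = 1.238 cm³
m(Zn) = 1.238 × 7.14 = 8.839 g
n(Zn) = 8.839 / 65.38 = 0.1352 mol; n(e⁻) = 2 × 0.1352 = 0.2704 mol
Q = 0.2704 × 96500 / 0.939 = 27790 C
t = 27790 / 6.83 = 4069 s = 67.8 min

67.8 min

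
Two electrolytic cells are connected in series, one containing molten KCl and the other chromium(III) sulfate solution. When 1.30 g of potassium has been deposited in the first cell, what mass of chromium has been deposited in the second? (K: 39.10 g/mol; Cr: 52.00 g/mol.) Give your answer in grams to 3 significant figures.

0.576 g

n(K) = 1.30 / 39.10 = 0.03325 mol
K⁺ + e⁻ → K, so n(e⁻) = 0.03325 mol
Same current for the same time ⇒ same n(e⁻) = 0.03325 mol in both cells.
Cr³⁺ + 3e⁻ → Cr, so n(Cr) = 0.03325 / 3 = 0.01108 mol
m(Cr) = 0.01108 × 52.00 = 0.576 g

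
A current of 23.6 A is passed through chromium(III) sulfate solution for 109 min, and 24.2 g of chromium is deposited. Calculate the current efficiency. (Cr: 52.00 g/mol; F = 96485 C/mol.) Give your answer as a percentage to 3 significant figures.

Q = 23.6 × 6540 = 1.543×10^5 C
n(e⁻) = 1.543×10^5 / 96485 = 1.599 mol
Cr³⁺ + 3e⁻ → Cr, so theoretical n(Cr) = 0.5330 mol → 27.72 g
Efficiency = 24.2 / 27.72 = 0.8730 = 87.3%

87.3%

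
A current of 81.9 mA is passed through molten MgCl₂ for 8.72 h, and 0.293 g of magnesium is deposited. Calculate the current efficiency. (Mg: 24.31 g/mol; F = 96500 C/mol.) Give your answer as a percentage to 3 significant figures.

90.5%

Q = 0.0819 × 31392 = 2571 C
n(e⁻) = 2571 / 96500 = 0.02664 mol
Mg²⁺ + 2e⁻ → Mg, so theoretical n(Mg) = 0.01332 mol → 0.3238 g
Efficiency = 0.293 / 0.3238 = 0.9049 = 90.5%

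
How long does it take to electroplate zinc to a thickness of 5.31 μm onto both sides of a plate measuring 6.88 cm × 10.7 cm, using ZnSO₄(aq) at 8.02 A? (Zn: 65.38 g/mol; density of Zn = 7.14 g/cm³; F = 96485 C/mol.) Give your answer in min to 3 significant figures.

Plated area = 2 × 6.88 × 10.7 = 147.2 cm²
Volume = 147.2 × 5.31×10⁻⁴ cm = 0.07816 cm³
m(Zn) = 0.07816 × 7.14 = 0.5581 g
n(Zn) = 0.5581 / 65.38 = 0.008536 mol; n(e⁻) = 2 × 0.008536 = 0.01707 mol
Q = 0.01707 × 96485 = 1647 C
t = 1647 / 8.02 = 205.4 s = 3.42 min

3.42 min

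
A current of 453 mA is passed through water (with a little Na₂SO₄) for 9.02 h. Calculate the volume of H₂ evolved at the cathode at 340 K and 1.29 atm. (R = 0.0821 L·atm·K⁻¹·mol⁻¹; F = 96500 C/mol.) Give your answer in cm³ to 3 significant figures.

1650 cm³

Q = 0.453 A × 32472 s = 14710 C
Moles of electrons = 14710 / 96500 = 0.1524 mol
2H⁺ + 2e⁻ → H₂, so n(H₂) = 0.1524 / 2 = 0.07620 mol
V = nRT/P = 0.07620 × 0.0821 × 340 / 1.29 = 1.649 L
= 1650 cm³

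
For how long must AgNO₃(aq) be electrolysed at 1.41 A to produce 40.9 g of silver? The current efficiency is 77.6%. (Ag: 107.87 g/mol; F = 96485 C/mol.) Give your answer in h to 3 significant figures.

9.29 h

n(Ag) = 40.9 / 107.87 = 0.3792 mol
Ag⁺ + e⁻ → Ag, so n(e⁻) = 0.3792 mol
Q = 0.3792 × 96485 / 0.776 = 47150 C
t = Q / I = 47150 / 1.41 = 33440 s = 9.29 h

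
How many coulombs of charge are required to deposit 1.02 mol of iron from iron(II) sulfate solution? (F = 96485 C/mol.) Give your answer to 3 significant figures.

1.97×10^5 C

Fe²⁺ + 2e⁻ → Fe, so n(e⁻) = 2 × 1.02 = 2.040 mol
Q = 2.040 × 96485 = 1.968×10^5 C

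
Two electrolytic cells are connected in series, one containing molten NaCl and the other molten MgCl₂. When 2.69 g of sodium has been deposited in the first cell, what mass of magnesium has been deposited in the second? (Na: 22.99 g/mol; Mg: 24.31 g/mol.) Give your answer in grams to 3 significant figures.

n(Na) = 2.69 / 22.99 = 0.1170 mol
Na⁺ + e⁻ → Na, so n(e⁻) = 0.1170 mol
Same current for the same time ⇒ same n(e⁻) = 0.1170 mol in both cells.
Mg²⁺ + 2e⁻ → Mg, so n(Mg) = 0.1170 / 2 = 0.05850 mol
m(Mg) = 0.05850 × 24.31 = 1.42 g

1.42 g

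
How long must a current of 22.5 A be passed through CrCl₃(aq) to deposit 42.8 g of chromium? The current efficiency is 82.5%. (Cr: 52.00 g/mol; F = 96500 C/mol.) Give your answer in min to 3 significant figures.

214 min

n(Cr) = 42.8 / 52.00 = 0.8231 mol
Cr³⁺ + 3e⁻ → Cr, so n(e⁻) = 3 × 0.8231 = 2.469 mol
Q = 2.469 × 96500 / 0.825 = 2.888×10^5 C
t = Q / I = 2.888×10^5 / 22.5 = 12840 s = 214 min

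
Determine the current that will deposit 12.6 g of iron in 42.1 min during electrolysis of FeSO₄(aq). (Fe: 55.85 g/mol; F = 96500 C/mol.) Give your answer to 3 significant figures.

17.2 A

n(Fe) = 12.6 / 55.85 = 0.2256 mol
Fe²⁺ + 2e⁻ → Fe, so n(e⁻) = 2 × 0.2256 = 0.4512 mol
Q = 0.4512 × 96500 = 43540 C
I = Q / t = 43540 / 2526 s = 17.2 A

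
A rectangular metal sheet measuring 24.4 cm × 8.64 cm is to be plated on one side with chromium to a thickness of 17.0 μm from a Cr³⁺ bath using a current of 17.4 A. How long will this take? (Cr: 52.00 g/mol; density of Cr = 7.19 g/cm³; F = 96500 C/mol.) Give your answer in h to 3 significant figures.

Plated area = 24.4 × 8.64 = 210.8 cm²
Volume = 210.8 × 17.0×10⁻⁴ cm = 0.3584 cm³
m(Cr) = 0.3584 × 7.19 = 2.577 g
n(Cr) = 2.577 / 52.00 = 0.04956 mol; n(e⁻) = 3 × 0.04956 = 0.1487 mol
Q = 0.1487 × 96500 = 14350 C
t = 14350 / 17.4 = 824.7 s = 0.229 h

0.229 h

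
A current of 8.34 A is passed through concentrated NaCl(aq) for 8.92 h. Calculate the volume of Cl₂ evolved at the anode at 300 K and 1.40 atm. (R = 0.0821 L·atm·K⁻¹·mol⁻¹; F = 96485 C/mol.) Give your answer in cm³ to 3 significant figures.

Q = 8.34 A × 32112 s = 2.678×10^5 C
Moles of electrons = 2.678×10^5 / 96485 = 2.776 mol
2Cl⁻ → Cl₂ + 2e⁻, so n(Cl₂) = 2.776 / 2 = 1.388 mol
V = nRT/P = 1.388 × 0.0821 × 300 / 1.40 = 24.42 L
= 24400 cm³

24400 cm³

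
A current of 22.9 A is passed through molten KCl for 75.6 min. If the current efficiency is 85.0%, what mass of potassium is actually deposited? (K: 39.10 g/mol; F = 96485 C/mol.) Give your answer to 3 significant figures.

Q = 22.9 × 4536 = 1.039×10^5 C
n(e⁻) = 1.039×10^5 / 96485 = 1.077 mol
K⁺ + e⁻ → K, so theoretical m(K) = 1.077 × 39.10 = 42.11 g
Actual mass = 85.0% × 42.11 = 35.8 g

35.8 g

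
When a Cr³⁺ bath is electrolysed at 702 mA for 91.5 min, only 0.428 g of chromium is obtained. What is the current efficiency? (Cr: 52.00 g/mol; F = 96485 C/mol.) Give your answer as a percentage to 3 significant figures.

61.8%

Q = 0.702 × 5490 = 3854 C
n(e⁻) = 3854 / 96485 = 0.03994 mol
Cr³⁺ + 3e⁻ → Cr, so theoretical n(Cr) = 0.01331 mol → 0.6921 g
Efficiency = 0.428 / 0.6921 = 0.6184 = 61.8%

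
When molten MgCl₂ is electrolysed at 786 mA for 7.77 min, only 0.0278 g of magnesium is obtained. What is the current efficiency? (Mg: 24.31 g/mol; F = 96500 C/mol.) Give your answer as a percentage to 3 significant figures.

Q = 0.786 × 466.2 = 366.4 C
n(e⁻) = 366.4 / 96500 = 0.003797 mol
Mg²⁺ + 2e⁻ → Mg, so theoretical n(Mg) = 0.001899 mol → 0.04616 g
Efficiency = 0.0278 / 0.04616 = 0.6023 = 60.2%

60.2%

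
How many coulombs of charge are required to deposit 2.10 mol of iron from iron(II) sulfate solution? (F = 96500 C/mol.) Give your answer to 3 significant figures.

Fe²⁺ + 2e⁻ → Fe, so n(e⁻) = 2 × 2.10 = 4.200 mol
Q = 4.200 × 96500 = 4.053×10^5 C

4.05×10^5 C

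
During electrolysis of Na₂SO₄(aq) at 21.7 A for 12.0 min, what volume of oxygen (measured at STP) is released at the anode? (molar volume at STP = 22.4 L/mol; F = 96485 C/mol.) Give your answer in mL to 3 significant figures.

907 mL

Q = It = 21.7 × 720 = 15620 C
n(e⁻) = Q/F = 15620/96485 = 0.1619 mol
2H₂O → O₂ + 4H⁺ + 4e⁻, so n(O₂) = 0.1619 / 4 = 0.04048 mol
V = 0.04048 × 22.4 = 0.9068 L
= 907 mL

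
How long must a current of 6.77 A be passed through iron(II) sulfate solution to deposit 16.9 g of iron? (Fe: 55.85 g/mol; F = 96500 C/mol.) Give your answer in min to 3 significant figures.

n(Fe) = 16.9 / 55.85 = 0.3026 mol
Fe²⁺ + 2e⁻ → Fe, so n(e⁻) = 2 × 0.3026 = 0.6052 mol
Q = 0.6052 × 96500 = 58400 C
t = Q / I = 58400 / 6.77 = 8626 s = 144 min

144 min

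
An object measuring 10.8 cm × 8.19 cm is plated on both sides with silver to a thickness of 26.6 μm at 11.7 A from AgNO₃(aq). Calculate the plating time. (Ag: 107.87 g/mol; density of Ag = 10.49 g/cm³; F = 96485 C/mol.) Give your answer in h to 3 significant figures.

Plated area = 2 × 10.8 × 8.19 = 176.9 cm²
Volume = 176.9 × 26.6×10⁻⁴ cm = 0.4706 cm³
m(Ag) = 0.4706 × 10.49 = 4.937 g
n(Ag) = 4.937 / 107.87 = 0.04577 mol; n(e⁻) = 0.04577 mol
Q = 0.04577 × 96485 = 4416 C
t = 4416 / 11.7 = 377.4 s = 0.105 h

0.105 h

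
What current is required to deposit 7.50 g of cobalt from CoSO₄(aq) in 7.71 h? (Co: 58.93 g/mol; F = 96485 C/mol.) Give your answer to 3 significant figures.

0.885 A

n(Co) = 7.50 / 58.93 = 0.1273 mol
Co²⁺ + 2e⁻ → Co, so n(e⁻) = 2 × 0.1273 = 0.2546 mol
Q = 0.2546 × 96485 = 24570 C
I = Q / t = 24570 / 27756 s = 0.885 A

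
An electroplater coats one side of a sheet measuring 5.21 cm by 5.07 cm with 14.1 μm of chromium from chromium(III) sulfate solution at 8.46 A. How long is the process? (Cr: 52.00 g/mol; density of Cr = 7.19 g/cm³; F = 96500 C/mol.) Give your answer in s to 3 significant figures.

Plated area = 5.21 × 5.07 = 26.41 cm²
Volume = 26.41 × 14.1×10⁻⁴ cm = 0.03724 cm³
m(Cr) = 0.03724 × 7.19 = 0.2678 g
n(Cr) = 0.2678 / 52.00 = 0.005150 mol; n(e⁻) = 3 × 0.005150 = 0.01545 mol
Q = 0.01545 × 96500 = 1491 C
t = 1491 / 8.46 = 176.2 s

176 s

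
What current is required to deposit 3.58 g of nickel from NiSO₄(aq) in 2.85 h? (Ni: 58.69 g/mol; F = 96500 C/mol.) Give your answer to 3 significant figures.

1.15 A

n(Ni) = 3.58 / 58.69 = 0.06100 mol
Ni²⁺ + 2e⁻ → Ni, so n(e⁻) = 2 × 0.06100 = 0.1220 mol
Q = 0.1220 × 96500 = 11770 C
I = Q / t = 11770 / 10260 s = 1.15 A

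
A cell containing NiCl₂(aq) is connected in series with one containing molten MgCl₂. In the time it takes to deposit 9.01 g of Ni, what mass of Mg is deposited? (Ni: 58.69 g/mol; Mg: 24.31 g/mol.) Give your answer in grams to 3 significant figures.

n(Ni) = 9.01 / 58.69 = 0.1535 mol
Ni²⁺ + 2e⁻ → Ni, so n(e⁻) = 2 × 0.1535 = 0.3070 mol
Same current for the same time ⇒ same n(e⁻) = 0.3070 mol in both cells.
Mg²⁺ + 2e⁻ → Mg, so n(Mg) = 0.3070 / 2 = 0.1535 mol
m(Mg) = 0.1535 × 24.31 = 3.73 g

3.73 g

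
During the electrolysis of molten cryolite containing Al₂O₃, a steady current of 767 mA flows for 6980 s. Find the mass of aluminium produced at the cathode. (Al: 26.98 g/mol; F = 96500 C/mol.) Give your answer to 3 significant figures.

0.499 g

Q = It = 0.767 × 6980 = 5354 C
Moles of electrons = 5354 / 96500 = 0.05548 mol
Al³⁺ + 3e⁻ → Al, so n(Al) = 0.05548 / 3 = 0.01849 mol
m = 0.01849 × 26.98 = 0.499 g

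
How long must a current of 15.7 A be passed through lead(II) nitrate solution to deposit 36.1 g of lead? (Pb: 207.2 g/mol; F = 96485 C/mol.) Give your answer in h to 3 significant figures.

n(Pb) = 36.1 / 207.2 = 0.1742 mol
Pb²⁺ + 2e⁻ → Pb, so n(e⁻) = 2 × 0.1742 = 0.3484 mol
Q = 0.3484 × 96485 = 33620 C
t = Q / I = 33620 / 15.7 = 2141 s = 0.595 h

0.595 h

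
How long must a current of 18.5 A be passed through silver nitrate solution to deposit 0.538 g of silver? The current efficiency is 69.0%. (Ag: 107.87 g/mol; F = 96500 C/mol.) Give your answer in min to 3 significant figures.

n(Ag) = 0.538 / 107.87 = 0.004987 mol
Ag⁺ + e⁻ → Ag, so n(e⁻) = 0.004987 mol
Q = 0.004987 × 96500 / 0.690 = 697.5 C
t = Q / I = 697.5 / 18.5 = 37.70 s = 0.628 min

0.628 min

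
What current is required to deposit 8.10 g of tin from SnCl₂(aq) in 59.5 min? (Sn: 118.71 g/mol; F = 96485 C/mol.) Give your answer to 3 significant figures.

3.69 A

n(Sn) = 8.10 / 118.71 = 0.06823 mol
Sn²⁺ + 2e⁻ → Sn, so n(e⁻) = 2 × 0.06823 = 0.1365 mol
Q = 0.1365 × 96485 = 13170 C
I = Q / t = 13170 / 3570 s = 3.69 A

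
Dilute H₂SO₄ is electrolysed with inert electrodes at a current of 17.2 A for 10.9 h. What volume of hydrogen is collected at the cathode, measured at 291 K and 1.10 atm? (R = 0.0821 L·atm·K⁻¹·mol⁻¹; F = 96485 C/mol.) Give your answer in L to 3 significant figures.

Q = 17.2 A × 39240 s = 6.749×10^5 C
Moles of electrons = 6.749×10^5 / 96485 = 6.995 mol
2H⁺ + 2e⁻ → H₂, so n(H₂) = 6.995 / 2 = 3.498 mol
V = nRT/P = 3.498 × 0.0821 × 291 / 1.10 = 75.97 L

76.0 L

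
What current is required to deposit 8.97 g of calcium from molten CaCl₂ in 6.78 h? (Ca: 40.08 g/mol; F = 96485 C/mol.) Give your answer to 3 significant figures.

n(Ca) = 8.97 / 40.08 = 0.2238 mol
Ca²⁺ + 2e⁻ → Ca, so n(e⁻) = 2 × 0.2238 = 0.4476 mol
Q = 0.4476 × 96485 = 43190 C
I = Q / t = 43190 / 24408 s = 1.77 A

1.77 A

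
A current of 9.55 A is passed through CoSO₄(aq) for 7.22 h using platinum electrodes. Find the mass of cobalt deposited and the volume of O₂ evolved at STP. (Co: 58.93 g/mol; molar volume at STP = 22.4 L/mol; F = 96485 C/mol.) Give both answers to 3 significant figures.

75.8 g Co; 14.4 L O₂

Q = 9.55 × 25992 = 2.482×10^5 C; n(e⁻) = 2.482×10^5 / 96485 = 2.572 mol
Cathode: Co²⁺ + 2e⁻ → Co → n(Co) = 2.572/2 = 1.286 mol → 75.8 g
Anode: 2H₂O → O₂ + 4H⁺ + 4e⁻ → n(O₂) = 2.572/4 = 0.6430 mol → 14.4 L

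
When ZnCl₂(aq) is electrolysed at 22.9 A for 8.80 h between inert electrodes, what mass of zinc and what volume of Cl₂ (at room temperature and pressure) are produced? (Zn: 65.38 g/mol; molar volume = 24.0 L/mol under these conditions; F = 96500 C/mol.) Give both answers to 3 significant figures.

Q = 22.9 × 31680 = 7.255×10^5 C; n(e⁻) = 7.255×10^5 / 96500 = 7.518 mol
Cathode: Zn²⁺ + 2e⁻ → Zn → n(Zn) = 7.518/2 = 3.759 mol → 246 g
Anode: 2Cl⁻ → Cl₂ + 2e⁻ → n(Cl₂) = 7.518/2 = 3.759 mol → 90.2 L

246 g Zn; 90.2 L Cl₂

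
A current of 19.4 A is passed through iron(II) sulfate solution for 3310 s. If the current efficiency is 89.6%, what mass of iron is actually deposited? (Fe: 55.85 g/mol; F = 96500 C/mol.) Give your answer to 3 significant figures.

16.6 g

Q = 19.4 × 3310 = 64210 C
n(e⁻) = 64210 / 96500 = 0.6654 mol
Fe²⁺ + 2e⁻ → Fe, so theoretical m(Fe) = 0.3327 × 55.85 = 18.58 g
Actual mass = 89.6% × 18.58 = 16.6 g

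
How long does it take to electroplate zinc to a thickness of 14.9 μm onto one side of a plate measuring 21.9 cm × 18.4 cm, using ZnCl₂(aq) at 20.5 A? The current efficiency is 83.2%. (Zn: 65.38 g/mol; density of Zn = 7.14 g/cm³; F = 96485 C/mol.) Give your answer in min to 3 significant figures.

12.4 min

Plated area = 21.9 × 18.4 = 403.0 cm²
Volume = 403.0 × 14.9×10⁻⁴ cm = 0.6005 cm³
m(Zn) = 0.6005 × 7.14 = 4.288 g
n(Zn) = 4.288 / 65.38 = 0.06559 mol; n(e⁻) = 2 × 0.06559 = 0.1312 mol
Q = 0.1312 × 96485 / 0.832 = 15210 C
t = 15210 / 20.5 = 742.0 s = 12.4 min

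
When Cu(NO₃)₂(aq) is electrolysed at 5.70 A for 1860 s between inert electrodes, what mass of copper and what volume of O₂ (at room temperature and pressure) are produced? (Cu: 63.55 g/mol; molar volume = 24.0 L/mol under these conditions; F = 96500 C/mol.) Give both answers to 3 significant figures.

3.49 g Cu; 0.659 L O₂

Q = 5.70 × 1860 = 10600 C; n(e⁻) = 10600 / 96500 = 0.1098 mol
Cathode: Cu²⁺ + 2e⁻ → Cu → n(Cu) = 0.1098/2 = 0.05490 mol → 3.49 g
Anode: 2H₂O → O₂ + 4H⁺ + 4e⁻ → n(O₂) = 0.1098/4 = 0.02745 mol → 0.659 L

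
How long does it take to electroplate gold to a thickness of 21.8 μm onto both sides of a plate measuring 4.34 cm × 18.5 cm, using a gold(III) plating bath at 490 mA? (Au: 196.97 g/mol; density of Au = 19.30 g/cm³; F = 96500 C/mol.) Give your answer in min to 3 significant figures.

Plated area = 2 × 4.34 × 18.5 = 160.6 cm²
Volume = 160.6 × 21.8×10⁻⁴ cm = 0.3501 cm³
m(Au) = 0.3501 × 19.30 = 6.757 g
n(Au) = 6.757 / 196.97 = 0.03430 mol; n(e⁻) = 3 × 0.03430 = 0.1029 mol
Q = 0.1029 × 96500 = 9930 C
t = 9930 / 0.490 = 20270 s = 338 min

338 min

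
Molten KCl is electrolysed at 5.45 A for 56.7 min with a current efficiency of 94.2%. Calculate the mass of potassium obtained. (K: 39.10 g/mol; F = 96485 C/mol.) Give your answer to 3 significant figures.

Q = 5.45 × 3402 = 18540 C
n(e⁻) = 18540 / 96485 = 0.1922 mol
K⁺ + e⁻ → K, so theoretical m(K) = 0.1922 × 39.10 = 7.515 g
Actual mass = 94.2% × 7.515 = 7.08 g

7.08 g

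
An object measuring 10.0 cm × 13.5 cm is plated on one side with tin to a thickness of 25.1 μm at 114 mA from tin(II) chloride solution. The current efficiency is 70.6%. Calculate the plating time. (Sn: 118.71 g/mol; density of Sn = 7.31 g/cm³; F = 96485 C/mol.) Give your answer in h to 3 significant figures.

Plated area = 10.0 × 13.5 = 135.0 cm²
Volume = 135.0 × 25.1×10⁻⁴ cm = 0.3389 cm³
m(Sn) = 0.3389 × 7.31 = 2.477 g
n(Sn) = 2.477 / 118.71 = 0.02087 mol; n(e⁻) = 2 × 0.02087 = 0.04174 mol
Q = 0.04174 × 96485 / 0.706 = 5704 C
t = 5704 / 0.114 = 50040 s = 13.9 h

13.9 h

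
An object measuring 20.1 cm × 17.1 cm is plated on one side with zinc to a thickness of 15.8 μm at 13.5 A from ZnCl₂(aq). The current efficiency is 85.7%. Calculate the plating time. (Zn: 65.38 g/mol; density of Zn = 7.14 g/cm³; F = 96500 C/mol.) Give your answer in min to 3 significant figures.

Plated area = 20.1 × 17.1 = 343.7 cm²
Volume = 343.7 × 15.8×10⁻⁴ cm = 0.5430 cm³
m(Zn) = 0.5430 × 7.14 = 3.877 g
n(Zn) = 3.877 / 65.38 = 0.05930 mol; n(e⁻) = 2 × 0.05930 = 0.1186 mol
Q = 0.1186 × 96500 / 0.857 = 13350 C
t = 13350 / 13.5 = 988.9 s = 16.5 min

16.5 min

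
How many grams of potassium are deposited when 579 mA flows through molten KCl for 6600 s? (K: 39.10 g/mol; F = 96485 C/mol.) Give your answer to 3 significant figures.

Q = 0.579 A × 6600 s = 3821 C
n(e⁻) = 3821 / 96485 = 0.03960 mol
K⁺ + e⁻ → K, so n(K) = 0.03960 mol
m = 0.03960 × 39.10 = 1.55 g

1.55 g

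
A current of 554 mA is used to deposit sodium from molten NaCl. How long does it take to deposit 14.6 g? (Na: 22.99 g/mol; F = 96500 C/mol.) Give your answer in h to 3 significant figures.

30.7 h

n(Na) = 14.6 / 22.99 = 0.6351 mol
Na⁺ + e⁻ → Na, so n(e⁻) = 0.6351 mol
Q = 0.6351 × 96500 = 61290 C
t = Q / I = 61290 / 0.554 = 1.106×10^5 s = 30.7 h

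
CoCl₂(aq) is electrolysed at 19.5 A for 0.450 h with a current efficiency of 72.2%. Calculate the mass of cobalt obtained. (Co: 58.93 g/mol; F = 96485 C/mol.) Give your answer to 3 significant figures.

6.97 g

Q = 19.5 × 1620 = 31590 C
n(e⁻) = 31590 / 96485 = 0.3274 mol
Co²⁺ + 2e⁻ → Co, so theoretical m(Co) = 0.1637 × 58.93 = 9.647 g
Actual mass = 72.2% × 9.647 = 6.97 g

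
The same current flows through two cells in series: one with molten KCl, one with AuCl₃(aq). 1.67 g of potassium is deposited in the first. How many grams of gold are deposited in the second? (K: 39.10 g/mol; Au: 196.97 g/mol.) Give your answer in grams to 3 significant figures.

n(K) = 1.67 / 39.10 = 0.04271 mol
K⁺ + e⁻ → K, so n(e⁻) = 0.04271 mol
The cells are in series, so the same charge (and hence the same n(e⁻) = 0.04271 mol) passes through both.
Au³⁺ + 3e⁻ → Au, so n(Au) = 0.04271 / 3 = 0.01424 mol
m(Au) = 0.01424 × 196.97 = 2.80 g

2.80 g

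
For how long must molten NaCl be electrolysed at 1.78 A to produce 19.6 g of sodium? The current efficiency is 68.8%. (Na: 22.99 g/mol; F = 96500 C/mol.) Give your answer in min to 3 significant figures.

n(Na) = 19.6 / 22.99 = 0.8525 mol
Na⁺ + e⁻ → Na, so n(e⁻) = 0.8525 mol
Q = 0.8525 × 96500 / 0.688 = 1.196×10^5 C
t = Q / I = 1.196×10^5 / 1.78 = 67190 s = 1120 min

1120 min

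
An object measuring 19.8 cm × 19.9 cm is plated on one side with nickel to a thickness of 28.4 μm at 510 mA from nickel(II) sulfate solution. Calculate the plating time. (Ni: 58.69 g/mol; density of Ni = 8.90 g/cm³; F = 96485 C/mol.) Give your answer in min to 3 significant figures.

Plated area = 19.8 × 19.9 = 394.0 cm²
Volume = 394.0 × 28.4×10⁻⁴ cm = 1.119 cm³
m(Ni) = 1.119 × 8.90 = 9.959 g
n(Ni) = 9.959 / 58.69 = 0.1697 mol; n(e⁻) = 2 × 0.1697 = 0.3394 mol
Q = 0.3394 × 96485 = 32750 C
t = 32750 / 0.510 = 64220 s = 1070 min

1070 min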